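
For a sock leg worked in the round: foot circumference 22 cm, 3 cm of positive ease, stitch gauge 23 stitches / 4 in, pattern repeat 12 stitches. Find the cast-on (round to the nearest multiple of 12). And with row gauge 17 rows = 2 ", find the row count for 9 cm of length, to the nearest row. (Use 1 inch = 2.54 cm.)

Cast on 60 stitches; work 30 rows.

Finished = 22 + 3 = 25 cm.
25 cm × 1/2.54 = 9.84 inches.
23/4 = 5.75 sts per in; 9.84 × 5.75 = 56.59 sts.
Nearest multiple of 12 → 60.
9 cm = 3.54 inches; × 8.5 = 30.12 → 30 rows.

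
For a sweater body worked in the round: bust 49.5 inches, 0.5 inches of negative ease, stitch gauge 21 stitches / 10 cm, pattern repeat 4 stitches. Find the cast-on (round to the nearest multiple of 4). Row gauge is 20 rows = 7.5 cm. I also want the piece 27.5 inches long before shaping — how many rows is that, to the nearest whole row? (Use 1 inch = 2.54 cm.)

Cast on 260 stitches; work 186 rows.

Finished = 49.5 − 0.5 = 49 inches.
49 inches × 2.54 = 124.46 cm.
21/10 = 2.1 sts per cm; 124.46 × 2.1 = 261.37 sts.
Nearest multiple of 4 → 260.
27.5 inches = 69.85 cm; × 2.667 = 186.27 → 186 rows.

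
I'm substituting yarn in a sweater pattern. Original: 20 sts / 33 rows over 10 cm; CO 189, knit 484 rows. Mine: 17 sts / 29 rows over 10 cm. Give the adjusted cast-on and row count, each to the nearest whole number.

Cast on 161 stitches; work 425 rows.

Stitches: 189 × 17/20 = 160.65 → 161.
Rows: 484 × 29/33 = 425.33 → 425.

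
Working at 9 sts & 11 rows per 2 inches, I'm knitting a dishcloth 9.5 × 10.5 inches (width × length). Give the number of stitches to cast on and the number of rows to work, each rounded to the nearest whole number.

Cast on 43 stitches and work 58 rows.

Stitch gauge = 9/2 = 4.5 sts/in; 9.5 × 4.5 = 42.75 → 43 sts.
Row gauge = 11/2 = 5.5 rows/in; 10.5 × 5.5 = 57.75 → 58 rows.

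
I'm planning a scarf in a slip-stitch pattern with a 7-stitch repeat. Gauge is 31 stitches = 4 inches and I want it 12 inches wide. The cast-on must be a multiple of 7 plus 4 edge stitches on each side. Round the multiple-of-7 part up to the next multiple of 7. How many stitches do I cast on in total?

Cast on 99 stitches.

31 / 4 = 7.75 sts per inch.
12 × 7.75 = 93.00 sts.
Less 8 edge sts → 85.00 for the repeat.
Next multiple of 7: 91.
Add back 8 edge sts → 99.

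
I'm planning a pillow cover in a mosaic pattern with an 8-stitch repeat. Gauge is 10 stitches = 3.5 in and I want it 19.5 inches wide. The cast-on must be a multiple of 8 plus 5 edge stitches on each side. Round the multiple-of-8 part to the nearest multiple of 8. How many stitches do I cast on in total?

CO 58 sts.

10 / 3.5 = 2.857 sts per inch.
19.5 × 2.857 = 55.71 sts.
Less 10 edge sts → 45.71 for the repeat.
Nearest multiple of 8: 48.
Add back 10 edge sts → 58.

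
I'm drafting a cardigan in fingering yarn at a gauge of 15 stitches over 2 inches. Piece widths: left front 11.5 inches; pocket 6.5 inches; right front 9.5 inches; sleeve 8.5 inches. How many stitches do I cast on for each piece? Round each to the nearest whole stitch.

left front 86; pocket 49; right front 71; sleeve 64.

Rate = 15/2 = 7.5 sts per in.
left front: 11.5 × 7.5 = 86.25 → 86.
pocket: 6.5 × 7.5 = 48.75 → 49.
right front: 9.5 × 7.5 = 71.25 → 71.
sleeve: 8.5 × 7.5 = 63.75 → 64.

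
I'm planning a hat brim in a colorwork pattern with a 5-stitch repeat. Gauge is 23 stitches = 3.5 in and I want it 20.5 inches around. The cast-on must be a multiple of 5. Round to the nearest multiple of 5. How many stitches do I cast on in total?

135 stitches.

23 / 3.5 = 6.571 sts per inch.
20.5 × 6.571 = 134.71 sts.
Nearest multiple of 5: 135.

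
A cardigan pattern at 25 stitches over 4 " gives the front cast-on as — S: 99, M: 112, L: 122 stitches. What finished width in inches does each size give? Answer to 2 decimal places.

25/4 = 6.25 sts per in.
S: 99 / 6.25 = 15.840 → 15.84 in.
M: 112 / 6.25 = 17.920 → 17.92 in.
L: 122 / 6.25 = 19.520 → 19.52 in.

S 15.84 inches; M 17.92 inches; L 19.52 inches.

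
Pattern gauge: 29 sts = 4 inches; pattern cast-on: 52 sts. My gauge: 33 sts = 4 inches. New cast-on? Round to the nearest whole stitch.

Cast on 59 stitches.

Scale factor = 33 / 29 = 1.138.
52 × 33 / 29 = 59.17 sts.
→ 59 sts.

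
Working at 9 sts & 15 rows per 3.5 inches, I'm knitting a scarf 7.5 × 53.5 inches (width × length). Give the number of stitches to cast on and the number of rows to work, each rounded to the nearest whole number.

Cast on 19 stitches and work 229 rows.

Stitch gauge = 9/3.5 = 2.571 sts/in; 7.5 × 2.571 = 19.29 → 19 sts.
Row gauge = 15/3.5 = 4.286 rows/in; 53.5 × 4.286 = 229.29 → 229 rows.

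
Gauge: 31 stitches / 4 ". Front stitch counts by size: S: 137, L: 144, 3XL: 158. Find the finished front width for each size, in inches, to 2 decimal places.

31/4 = 7.75 sts per in.
S: 137 / 7.75 = 17.677 → 17.68 in.
L: 144 / 7.75 = 18.581 → 18.58 in.
3XL: 158 / 7.75 = 20.387 → 20.39 in.

S 17.68 inches; L 18.58 inches; 3XL 20.39 inches.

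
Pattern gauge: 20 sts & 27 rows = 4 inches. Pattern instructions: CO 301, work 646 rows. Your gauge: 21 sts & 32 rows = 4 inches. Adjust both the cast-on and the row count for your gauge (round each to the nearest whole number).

Cast on 316 stitches; work 766 rows.

Stitches: 301 × 21/20 = 316.05 → 316.
Rows: 646 × 32/27 = 765.63 → 766.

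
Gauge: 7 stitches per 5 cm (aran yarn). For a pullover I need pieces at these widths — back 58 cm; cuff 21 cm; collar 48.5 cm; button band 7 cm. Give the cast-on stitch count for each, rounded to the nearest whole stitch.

back 81; cuff 29; collar 68; button band 10.

Rate = 7/5 = 1.4 sts per cm.
back: 58 × 1.4 = 81.20 → 81.
cuff: 21 × 1.4 = 29.40 → 29.
collar: 48.5 × 1.4 = 67.90 → 68.
button band: 7 × 1.4 = 9.80 → 10.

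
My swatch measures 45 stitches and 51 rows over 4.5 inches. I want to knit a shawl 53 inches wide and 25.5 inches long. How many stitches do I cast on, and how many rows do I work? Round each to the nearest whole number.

Cast on 530 stitches and work 289 rows.

Stitch gauge = 45/4.5 = 10 sts/in; 53 × 10 = 530.00 → 530 sts.
Row gauge = 51/4.5 = 11.333 rows/in; 25.5 × 11.333 = 289.00 → 289 rows.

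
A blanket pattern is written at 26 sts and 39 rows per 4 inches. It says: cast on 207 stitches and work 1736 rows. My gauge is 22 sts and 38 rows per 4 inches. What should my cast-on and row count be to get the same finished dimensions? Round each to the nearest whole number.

Cast on 175 stitches; work 1691 rows.

Stitches: 207 × 22/26 = 175.15 → 175.
Rows: 1736 × 38/39 = 1691.49 → 1691.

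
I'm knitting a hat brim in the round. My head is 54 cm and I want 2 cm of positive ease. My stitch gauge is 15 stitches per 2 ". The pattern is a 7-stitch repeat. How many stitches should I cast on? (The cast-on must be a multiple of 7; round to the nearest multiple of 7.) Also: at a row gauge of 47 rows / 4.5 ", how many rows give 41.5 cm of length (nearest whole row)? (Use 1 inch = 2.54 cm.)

Finished = 54 + 2 = 56 cm.
56 cm × 1/2.54 = 22.05 inches.
15/2 = 7.5 sts per in; 22.05 × 7.5 = 165.35 sts.
Nearest multiple of 7 → 168.
41.5 cm = 16.34 inches; × 10.444 = 170.65 → 171 rows.

Cast on 168 stitches; work 171 rows.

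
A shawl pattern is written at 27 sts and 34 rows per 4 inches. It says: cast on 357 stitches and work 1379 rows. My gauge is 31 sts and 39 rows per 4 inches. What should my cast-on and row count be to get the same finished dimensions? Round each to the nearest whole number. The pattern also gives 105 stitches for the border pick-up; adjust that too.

Stitches: 357 × 31/27 = 409.89 → 410.
Rows: 1379 × 39/34 = 1581.79 → 1582.
border pick-up: 105 × 31/27 = 120.56 → 121.

Cast on 410 stitches; work 1582 rows; border pick-up 121 stitches.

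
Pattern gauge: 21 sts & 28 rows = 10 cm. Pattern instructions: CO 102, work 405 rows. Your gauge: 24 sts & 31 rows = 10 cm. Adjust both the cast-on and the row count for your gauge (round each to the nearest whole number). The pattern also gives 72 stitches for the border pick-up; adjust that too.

Stitches: 102 × 24/21 = 116.57 → 117.
Rows: 405 × 31/28 = 448.39 → 448.
border pick-up: 72 × 24/21 = 82.29 → 82.

Cast on 117 stitches; work 448 rows; border pick-up 82 stitches.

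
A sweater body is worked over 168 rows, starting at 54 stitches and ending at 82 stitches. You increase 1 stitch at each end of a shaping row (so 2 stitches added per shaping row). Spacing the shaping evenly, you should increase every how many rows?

Stitches to add: |82 − 54| = 28.
Shaping rows needed: 28 / 2 = 14.
168 rows / 14 = every 12 rows.

Increase every 12th row.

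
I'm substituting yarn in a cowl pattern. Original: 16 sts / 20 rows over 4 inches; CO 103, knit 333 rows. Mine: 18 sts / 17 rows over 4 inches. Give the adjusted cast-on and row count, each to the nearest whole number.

Cast on 116 stitches; work 283 rows.

Stitches: 103 × 18/16 = 115.88 → 116.
Rows: 333 × 17/20 = 283.05 → 283.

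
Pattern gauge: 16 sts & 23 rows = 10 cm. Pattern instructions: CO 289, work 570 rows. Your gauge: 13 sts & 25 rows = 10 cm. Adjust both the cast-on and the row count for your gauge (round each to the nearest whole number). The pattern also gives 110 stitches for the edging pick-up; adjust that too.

Stitches: 289 × 13/16 = 234.81 → 235.
Rows: 570 × 25/23 = 619.57 → 620.
edging pick-up: 110 × 13/16 = 89.38 → 89.

Cast on 235 stitches; work 620 rows; edging pick-up 89 stitches.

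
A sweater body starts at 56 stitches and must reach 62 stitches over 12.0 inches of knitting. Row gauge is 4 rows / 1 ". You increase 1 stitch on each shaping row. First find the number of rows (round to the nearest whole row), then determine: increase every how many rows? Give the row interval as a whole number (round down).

Rows = 12.0 × 4 = 48.0 → 48 rows.
Stitches to add: 6 → 6 shaping rows (at 1 st each).
48 / 6 = 8.00 → every 8 rows.

Increase every 8th row.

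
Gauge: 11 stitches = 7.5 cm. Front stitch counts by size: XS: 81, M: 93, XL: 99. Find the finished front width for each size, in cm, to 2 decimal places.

XS 55.23 cm; M 63.41 cm; XL 67.50 cm.

11/7.5 = 1.467 sts per cm.
XS: 81 / 1.467 = 55.227 → 55.23 cm.
M: 93 / 1.467 = 63.409 → 63.41 cm.
XL: 99 / 1.467 = 67.500 → 67.50 cm.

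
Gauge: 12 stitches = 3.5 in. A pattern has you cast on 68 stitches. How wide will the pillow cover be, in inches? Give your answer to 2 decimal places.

19.83 inches.

12 stitches / 3.5 inch = 3.429 stitches per inch.
68 / 3.429 = 19.833 inches.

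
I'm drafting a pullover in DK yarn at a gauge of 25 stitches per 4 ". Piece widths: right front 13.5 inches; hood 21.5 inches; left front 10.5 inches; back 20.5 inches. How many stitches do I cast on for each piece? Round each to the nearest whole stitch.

right front 84; hood 134; left front 66; back 128.

Rate = 25/4 = 6.25 sts per in.
right front: 13.5 × 6.25 = 84.38 → 84.
hood: 21.5 × 6.25 = 134.38 → 134.
left front: 10.5 × 6.25 = 65.62 → 66.
back: 20.5 × 6.25 = 128.12 → 128.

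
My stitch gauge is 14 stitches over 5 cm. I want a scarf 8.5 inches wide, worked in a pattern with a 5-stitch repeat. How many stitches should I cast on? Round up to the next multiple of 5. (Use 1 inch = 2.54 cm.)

8.5 in = 8.5 × 2.54 = 21.59 cm.
14 / 5 = 2.8 sts/cm.
21.59 × 2.8 = 60.45 sts.
→ 65.

CO 65 sts.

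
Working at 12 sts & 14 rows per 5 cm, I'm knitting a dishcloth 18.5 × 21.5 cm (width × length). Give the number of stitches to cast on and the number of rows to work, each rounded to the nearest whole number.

Cast on 44 stitches and work 60 rows.

Stitch gauge = 12/5 = 2.4 sts/cm; 18.5 × 2.4 = 44.40 → 44 sts.
Row gauge = 14/5 = 2.8 rows/cm; 21.5 × 2.8 = 60.20 → 60 rows.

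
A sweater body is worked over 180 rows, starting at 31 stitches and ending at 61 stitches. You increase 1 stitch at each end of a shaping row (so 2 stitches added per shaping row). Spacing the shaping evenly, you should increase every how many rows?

Increase every 12th row.

Stitches to add: |61 − 31| = 30.
Shaping rows needed: 30 / 2 = 15.
180 rows / 15 = every 12 rows.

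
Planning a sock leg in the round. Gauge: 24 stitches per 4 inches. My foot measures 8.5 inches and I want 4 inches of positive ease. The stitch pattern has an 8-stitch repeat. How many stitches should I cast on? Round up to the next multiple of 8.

Finished = 8.5 + 4 = 12.5 inches.
24 / 4 = 6 sts/in.
12.5 × 6 = 75.00 sts.
Next multiple of 8: 80.

80 stitches.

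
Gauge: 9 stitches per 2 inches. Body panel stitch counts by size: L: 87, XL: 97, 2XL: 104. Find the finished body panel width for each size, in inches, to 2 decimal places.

9/2 = 4.5 sts per in.
L: 87 / 4.5 = 19.333 → 19.33 in.
XL: 97 / 4.5 = 21.556 → 21.56 in.
2XL: 104 / 4.5 = 23.111 → 23.11 in.

L 19.33 inches; XL 21.56 inches; 2XL 23.11 inches.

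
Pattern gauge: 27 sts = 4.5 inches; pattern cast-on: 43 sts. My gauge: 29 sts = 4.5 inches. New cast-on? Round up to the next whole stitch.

47 stitches.

Scale factor = 29 / 27 = 1.074.
43 × 29 / 27 = 46.19 sts.
→ 47 sts.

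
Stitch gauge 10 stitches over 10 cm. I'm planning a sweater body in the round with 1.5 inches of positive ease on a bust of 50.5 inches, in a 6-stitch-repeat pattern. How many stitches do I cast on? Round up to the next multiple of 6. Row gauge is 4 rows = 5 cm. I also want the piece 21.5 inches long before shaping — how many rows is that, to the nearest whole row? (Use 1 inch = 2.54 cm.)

Cast on 138 stitches; work 44 rows.

Finished = 50.5 + 1.5 = 52 inches.
52 inches × 2.54 = 132.08 cm.
10/10 = 1 sts per cm; 132.08 × 1 = 132.08 sts.
Next multiple of 6 → 138.
21.5 inches = 54.61 cm; × 0.8 = 43.69 → 44 rows.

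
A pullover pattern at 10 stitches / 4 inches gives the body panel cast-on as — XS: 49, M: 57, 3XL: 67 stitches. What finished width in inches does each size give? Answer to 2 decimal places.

10/4 = 2.5 sts per in.
XS: 49 / 2.5 = 19.600 → 19.60 in.
M: 57 / 2.5 = 22.800 → 22.80 in.
3XL: 67 / 2.5 = 26.800 → 26.80 in.

XS 19.60 inches; M 22.80 inches; 3XL 26.80 inches.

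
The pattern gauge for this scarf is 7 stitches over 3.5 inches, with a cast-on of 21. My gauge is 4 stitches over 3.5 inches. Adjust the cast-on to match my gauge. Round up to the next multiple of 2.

Cast on 12 stitches.

Scale factor = 4 / 7 = 0.571.
21 × 4 / 7 = 12.00 sts.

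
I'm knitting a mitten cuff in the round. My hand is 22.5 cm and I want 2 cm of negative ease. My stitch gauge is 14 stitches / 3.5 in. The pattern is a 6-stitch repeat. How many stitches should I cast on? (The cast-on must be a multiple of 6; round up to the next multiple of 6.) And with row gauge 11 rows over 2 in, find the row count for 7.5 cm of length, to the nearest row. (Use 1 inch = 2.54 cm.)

Finished = 22.5 − 2 = 20.5 cm.
20.5 cm × 1/2.54 = 8.07 inches.
14/3.5 = 4 sts per in; 8.07 × 4 = 32.28 sts.
Next multiple of 6 → 36.
7.5 cm = 2.95 inches; × 5.5 = 16.24 → 16 rows.

Cast on 36 stitches; work 16 rows.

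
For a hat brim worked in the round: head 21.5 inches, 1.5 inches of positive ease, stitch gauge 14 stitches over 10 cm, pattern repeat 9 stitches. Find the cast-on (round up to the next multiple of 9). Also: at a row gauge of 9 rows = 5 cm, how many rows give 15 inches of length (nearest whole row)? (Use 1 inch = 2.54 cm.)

Finished = 21.5 + 1.5 = 23 inches.
23 inches × 2.54 = 58.42 cm.
14/10 = 1.4 sts per cm; 58.42 × 1.4 = 81.79 sts.
Next multiple of 9 → 90.
15 inches = 38.10 cm; × 1.8 = 68.58 → 69 rows.

Cast on 90 stitches; work 69 rows.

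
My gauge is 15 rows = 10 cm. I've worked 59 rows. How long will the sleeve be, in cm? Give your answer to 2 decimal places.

39.33 cm.

15 rows / 10 cm = 1.5 rows per cm.
59 / 1.5 = 39.333 cm.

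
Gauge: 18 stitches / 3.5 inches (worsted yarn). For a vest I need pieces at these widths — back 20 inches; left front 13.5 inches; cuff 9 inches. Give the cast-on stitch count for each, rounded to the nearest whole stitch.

back 103; left front 69; cuff 46.

Rate = 18/3.5 = 5.143 sts per in.
back: 20 × 5.143 = 102.86 → 103.
left front: 13.5 × 5.143 = 69.43 → 69.
cuff: 9 × 5.143 = 46.29 → 46.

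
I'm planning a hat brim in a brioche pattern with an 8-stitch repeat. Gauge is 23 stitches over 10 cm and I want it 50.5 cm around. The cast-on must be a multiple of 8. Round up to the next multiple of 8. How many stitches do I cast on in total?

23 / 10 = 2.3 sts per cm.
50.5 × 2.3 = 116.15 sts.
Next multiple of 8: 120.

CO 120 sts.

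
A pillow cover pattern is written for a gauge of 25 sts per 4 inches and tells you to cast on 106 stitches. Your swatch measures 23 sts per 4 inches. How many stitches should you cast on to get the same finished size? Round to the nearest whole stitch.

CO 98 sts.

Scale factor = 23 / 25 = 0.920.
106 × 23 / 25 = 97.52 sts.
→ 98 sts.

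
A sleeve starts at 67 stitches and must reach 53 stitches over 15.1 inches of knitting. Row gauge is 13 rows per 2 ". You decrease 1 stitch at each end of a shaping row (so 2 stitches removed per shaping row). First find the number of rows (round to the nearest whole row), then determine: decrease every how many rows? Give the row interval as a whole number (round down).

Rows = 15.1 × 6.5 = 98.1 → 98 rows.
Stitches to remove: 14 → 7 shaping rows (at 2 st each).
98 / 7 = 14.00 → every 14 rows.

Decrease every 14th row.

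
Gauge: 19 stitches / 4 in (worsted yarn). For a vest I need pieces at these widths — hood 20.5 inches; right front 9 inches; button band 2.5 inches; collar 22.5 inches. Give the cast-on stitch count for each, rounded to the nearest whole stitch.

Rate = 19/4 = 4.75 sts per in.
hood: 20.5 × 4.75 = 97.38 → 97.
right front: 9 × 4.75 = 42.75 → 43.
button band: 2.5 × 4.75 = 11.88 → 12.
collar: 22.5 × 4.75 = 106.88 → 107.

hood 97; right front 43; button band 12; collar 107.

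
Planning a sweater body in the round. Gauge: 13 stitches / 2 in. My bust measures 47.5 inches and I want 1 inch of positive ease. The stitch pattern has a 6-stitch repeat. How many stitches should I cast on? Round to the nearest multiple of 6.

CO 318 sts.

Finished = 47.5 + 1 = 48.5 inches.
13 / 2 = 6.5 sts/in.
48.5 × 6.5 = 315.25 sts.
Nearest multiple of 6: 318.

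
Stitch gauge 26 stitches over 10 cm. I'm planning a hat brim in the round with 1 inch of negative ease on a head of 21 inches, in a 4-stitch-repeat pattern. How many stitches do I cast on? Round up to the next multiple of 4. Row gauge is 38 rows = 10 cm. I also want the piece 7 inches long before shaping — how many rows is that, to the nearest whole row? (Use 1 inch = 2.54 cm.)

Cast on 136 stitches; work 68 rows.

Finished = 21 − 1 = 20 inches.
20 inches × 2.54 = 50.80 cm.
26/10 = 2.6 sts per cm; 50.80 × 2.6 = 132.08 sts.
Next multiple of 4 → 136.
7 inches = 17.78 cm; × 3.8 = 67.56 → 68 rows.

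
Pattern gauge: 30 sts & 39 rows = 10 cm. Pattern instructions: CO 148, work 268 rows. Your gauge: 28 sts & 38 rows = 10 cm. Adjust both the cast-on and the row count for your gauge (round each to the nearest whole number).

Cast on 138 stitches; work 261 rows.

Stitches: 148 × 28/30 = 138.13 → 138.
Rows: 268 × 38/39 = 261.13 → 261.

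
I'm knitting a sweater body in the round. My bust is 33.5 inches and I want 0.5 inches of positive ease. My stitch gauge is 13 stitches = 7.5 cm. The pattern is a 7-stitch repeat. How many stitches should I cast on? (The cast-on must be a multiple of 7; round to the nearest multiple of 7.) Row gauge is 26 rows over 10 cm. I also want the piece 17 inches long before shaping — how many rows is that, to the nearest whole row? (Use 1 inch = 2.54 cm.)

Finished = 33.5 + 0.5 = 34 inches.
34 inches × 2.54 = 86.36 cm.
13/7.5 = 1.733 sts per cm; 86.36 × 1.733 = 149.69 sts.
Nearest multiple of 7 → 147.
17 inches = 43.18 cm; × 2.6 = 112.27 → 112 rows.

Cast on 147 stitches; work 112 rows.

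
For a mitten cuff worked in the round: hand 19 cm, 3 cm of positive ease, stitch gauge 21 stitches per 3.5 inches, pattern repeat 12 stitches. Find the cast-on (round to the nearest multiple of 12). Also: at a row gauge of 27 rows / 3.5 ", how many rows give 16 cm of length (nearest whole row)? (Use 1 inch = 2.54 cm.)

Cast on 48 stitches; work 49 rows.

Finished = 19 + 3 = 22 cm.
22 cm × 1/2.54 = 8.66 inches.
21/3.5 = 6 sts per in; 8.66 × 6 = 51.97 sts.
Nearest multiple of 12 → 48.
16 cm = 6.30 inches; × 7.714 = 48.59 → 49 rows.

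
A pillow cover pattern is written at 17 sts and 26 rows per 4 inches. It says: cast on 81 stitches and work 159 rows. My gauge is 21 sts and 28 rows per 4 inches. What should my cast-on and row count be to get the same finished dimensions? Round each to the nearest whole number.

Cast on 100 stitches; work 171 rows.

Stitches: 81 × 21/17 = 100.06 → 100.
Rows: 159 × 28/26 = 171.23 → 171.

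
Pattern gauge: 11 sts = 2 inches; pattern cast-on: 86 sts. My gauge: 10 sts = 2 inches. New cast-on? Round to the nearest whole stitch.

Scale factor = 10 / 11 = 0.909.
86 × 10 / 11 = 78.18 sts.
→ 78 sts.

CO 78 sts.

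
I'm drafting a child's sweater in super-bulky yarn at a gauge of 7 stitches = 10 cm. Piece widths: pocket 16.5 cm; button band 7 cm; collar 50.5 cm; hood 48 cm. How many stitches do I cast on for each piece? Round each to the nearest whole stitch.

pocket 12; button band 5; collar 35; hood 34.

Rate = 7/10 = 0.7 sts per cm.
pocket: 16.5 × 0.7 = 11.55 → 12.
button band: 7 × 0.7 = 4.90 → 5.
collar: 50.5 × 0.7 = 35.35 → 35.
hood: 48 × 0.7 = 33.60 → 34.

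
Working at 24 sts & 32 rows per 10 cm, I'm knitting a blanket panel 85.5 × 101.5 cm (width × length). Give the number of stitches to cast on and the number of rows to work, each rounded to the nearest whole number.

Stitch gauge = 24/10 = 2.4 sts/cm; 85.5 × 2.4 = 205.20 → 205 sts.
Row gauge = 32/10 = 3.2 rows/cm; 101.5 × 3.2 = 324.80 → 325 rows.

Cast on 205 stitches and work 325 rows.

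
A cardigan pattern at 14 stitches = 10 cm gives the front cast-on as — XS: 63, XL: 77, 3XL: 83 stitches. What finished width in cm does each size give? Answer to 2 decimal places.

XS 45.00 cm; XL 55.00 cm; 3XL 59.29 cm.

14/10 = 1.4 sts per cm.
XS: 63 / 1.4 = 45.000 → 45.00 cm.
XL: 77 / 1.4 = 55.000 → 55.00 cm.
3XL: 83 / 1.4 = 59.286 → 59.29 cm.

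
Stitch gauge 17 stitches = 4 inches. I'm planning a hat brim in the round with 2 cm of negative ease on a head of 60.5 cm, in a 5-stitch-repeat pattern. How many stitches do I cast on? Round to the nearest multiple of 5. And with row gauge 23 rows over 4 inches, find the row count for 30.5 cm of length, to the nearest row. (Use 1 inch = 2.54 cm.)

Cast on 100 stitches; work 69 rows.

Finished = 60.5 − 2 = 58.5 cm.
58.5 cm × 1/2.54 = 23.03 inches.
17/4 = 4.25 sts per in; 23.03 × 4.25 = 97.88 sts.
Nearest multiple of 5 → 100.
30.5 cm = 12.01 inches; × 5.75 = 69.05 → 69 rows.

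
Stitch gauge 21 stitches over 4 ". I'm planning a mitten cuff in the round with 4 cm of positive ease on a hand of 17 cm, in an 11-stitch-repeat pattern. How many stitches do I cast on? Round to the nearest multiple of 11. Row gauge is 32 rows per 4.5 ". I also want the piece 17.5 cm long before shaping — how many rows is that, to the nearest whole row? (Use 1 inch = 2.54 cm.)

Finished = 17 + 4 = 21 cm.
21 cm × 1/2.54 = 8.27 inches.
21/4 = 5.25 sts per in; 8.27 × 5.25 = 43.41 sts.
Nearest multiple of 11 → 44.
17.5 cm = 6.89 inches; × 7.111 = 48.99 → 49 rows.

Cast on 44 stitches; work 49 rows.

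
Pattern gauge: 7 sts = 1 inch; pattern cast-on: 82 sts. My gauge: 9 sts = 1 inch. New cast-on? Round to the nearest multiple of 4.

Scale factor = 9 / 7 = 1.286.
82 × 9 / 7 = 105.43 sts.
→ 104 sts.

Cast on 104 stitches.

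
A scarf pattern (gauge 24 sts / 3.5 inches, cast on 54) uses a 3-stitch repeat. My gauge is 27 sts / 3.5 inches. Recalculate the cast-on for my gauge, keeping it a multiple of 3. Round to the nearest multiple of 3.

54 × 27 / 24 = 60.75.
Nearest multiple of 3: 60.

60 stitches.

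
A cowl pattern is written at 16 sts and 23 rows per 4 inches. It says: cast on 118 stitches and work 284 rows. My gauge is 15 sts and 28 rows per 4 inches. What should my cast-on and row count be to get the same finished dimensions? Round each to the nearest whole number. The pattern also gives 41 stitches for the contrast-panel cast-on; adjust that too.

Cast on 111 stitches; work 346 rows; contrast-panel cast-on 38 stitches.

Stitches: 118 × 15/16 = 110.62 → 111.
Rows: 284 × 28/23 = 345.74 → 346.
contrast-panel cast-on: 41 × 15/16 = 38.44 → 38.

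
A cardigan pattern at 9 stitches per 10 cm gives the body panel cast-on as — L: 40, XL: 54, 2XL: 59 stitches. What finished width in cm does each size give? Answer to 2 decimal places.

L 44.44 cm; XL 60.00 cm; 2XL 65.56 cm.

9/10 = 0.9 sts per cm.
L: 40 / 0.9 = 44.444 → 44.44 cm.
XL: 54 / 0.9 = 60.000 → 60.00 cm.
2XL: 59 / 0.9 = 65.556 → 65.56 cm.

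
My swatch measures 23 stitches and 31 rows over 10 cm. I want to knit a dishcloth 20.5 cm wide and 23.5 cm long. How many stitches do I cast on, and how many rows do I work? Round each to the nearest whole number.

Stitch gauge = 23/10 = 2.3 sts/cm; 20.5 × 2.3 = 47.15 → 47 sts.
Row gauge = 31/10 = 3.1 rows/cm; 23.5 × 3.1 = 72.85 → 73 rows.

Cast on 47 stitches and work 73 rows.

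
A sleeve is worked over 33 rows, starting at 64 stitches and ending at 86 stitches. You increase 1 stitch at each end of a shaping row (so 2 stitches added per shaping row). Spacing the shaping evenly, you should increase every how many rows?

Increase every 3rd row.

Stitches to add: |86 − 64| = 22.
Shaping rows needed: 22 / 2 = 11.
33 rows / 11 = every 3 rows.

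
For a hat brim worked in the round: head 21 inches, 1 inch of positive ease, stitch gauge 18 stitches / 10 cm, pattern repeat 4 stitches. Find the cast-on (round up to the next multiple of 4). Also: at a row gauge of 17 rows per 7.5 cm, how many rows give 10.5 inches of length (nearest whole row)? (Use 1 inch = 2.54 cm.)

Finished = 21 + 1 = 22 inches.
22 inches × 2.54 = 55.88 cm.
18/10 = 1.8 sts per cm; 55.88 × 1.8 = 100.58 sts.
Next multiple of 4 → 104.
10.5 inches = 26.67 cm; × 2.267 = 60.45 → 60 rows.

Cast on 104 stitches; work 60 rows.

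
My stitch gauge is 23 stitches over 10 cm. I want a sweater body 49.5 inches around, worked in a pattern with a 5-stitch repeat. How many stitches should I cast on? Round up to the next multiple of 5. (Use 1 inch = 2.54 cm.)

49.5 in = 49.5 × 2.54 = 125.73 cm.
23 / 10 = 2.3 sts/cm.
125.73 × 2.3 = 289.18 sts.
→ 290.

Cast on 290 stitches.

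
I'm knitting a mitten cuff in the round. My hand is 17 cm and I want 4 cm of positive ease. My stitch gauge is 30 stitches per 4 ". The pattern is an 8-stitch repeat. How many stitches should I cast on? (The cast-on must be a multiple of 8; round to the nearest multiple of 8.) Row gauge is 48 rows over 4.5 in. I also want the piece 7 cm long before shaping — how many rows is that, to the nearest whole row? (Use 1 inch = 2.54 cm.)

Finished = 17 + 4 = 21 cm.
21 cm × 1/2.54 = 8.27 inches.
30/4 = 7.5 sts per in; 8.27 × 7.5 = 62.01 sts.
Nearest multiple of 8 → 64.
7 cm = 2.76 inches; × 10.667 = 29.40 → 29 rows.

Cast on 64 stitches; work 29 rows.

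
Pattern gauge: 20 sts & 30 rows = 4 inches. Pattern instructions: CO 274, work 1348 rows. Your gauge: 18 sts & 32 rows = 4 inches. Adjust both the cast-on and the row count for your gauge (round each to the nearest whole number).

Stitches: 274 × 18/20 = 246.60 → 247.
Rows: 1348 × 32/30 = 1437.87 → 1438.

Cast on 247 stitches; work 1438 rows.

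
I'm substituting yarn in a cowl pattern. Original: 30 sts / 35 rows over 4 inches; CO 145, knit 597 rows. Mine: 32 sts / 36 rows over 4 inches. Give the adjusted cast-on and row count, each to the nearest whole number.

Stitches: 145 × 32/30 = 154.67 → 155.
Rows: 597 × 36/35 = 614.06 → 614.

Cast on 155 stitches; work 614 rows.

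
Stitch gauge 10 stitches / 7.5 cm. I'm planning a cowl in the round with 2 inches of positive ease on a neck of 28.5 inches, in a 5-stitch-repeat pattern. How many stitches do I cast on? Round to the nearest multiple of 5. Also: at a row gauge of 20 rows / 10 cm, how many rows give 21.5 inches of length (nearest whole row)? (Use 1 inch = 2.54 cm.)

Finished = 28.5 + 2 = 30.5 inches.
30.5 inches × 2.54 = 77.47 cm.
10/7.5 = 1.333 sts per cm; 77.47 × 1.333 = 103.29 sts.
Nearest multiple of 5 → 105.
21.5 inches = 54.61 cm; × 2 = 109.22 → 109 rows.

Cast on 105 stitches; work 109 rows.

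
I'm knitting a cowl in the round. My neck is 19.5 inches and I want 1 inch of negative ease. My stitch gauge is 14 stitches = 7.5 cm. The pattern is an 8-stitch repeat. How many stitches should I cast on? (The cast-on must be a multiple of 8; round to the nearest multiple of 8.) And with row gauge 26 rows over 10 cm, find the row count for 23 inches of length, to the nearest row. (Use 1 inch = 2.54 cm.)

Cast on 88 stitches; work 152 rows.

Finished = 19.5 − 1 = 18.5 inches.
18.5 inches × 2.54 = 46.99 cm.
14/7.5 = 1.867 sts per cm; 46.99 × 1.867 = 87.71 sts.
Nearest multiple of 8 → 88.
23 inches = 58.42 cm; × 2.6 = 151.89 → 152 rows.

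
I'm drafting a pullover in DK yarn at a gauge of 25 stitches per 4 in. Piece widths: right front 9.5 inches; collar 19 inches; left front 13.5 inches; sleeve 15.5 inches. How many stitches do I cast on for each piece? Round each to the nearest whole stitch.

Rate = 25/4 = 6.25 sts per in.
right front: 9.5 × 6.25 = 59.38 → 59.
collar: 19 × 6.25 = 118.75 → 119.
left front: 13.5 × 6.25 = 84.38 → 84.
sleeve: 15.5 × 6.25 = 96.88 → 97.

right front 59; collar 119; left front 84; sleeve 97.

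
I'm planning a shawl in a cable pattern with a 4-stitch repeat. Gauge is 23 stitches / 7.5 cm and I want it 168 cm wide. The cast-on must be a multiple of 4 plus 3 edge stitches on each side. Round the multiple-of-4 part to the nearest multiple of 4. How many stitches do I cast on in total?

514 stitches.

23 / 7.5 = 3.067 sts per cm.
168 × 3.067 = 515.20 sts.
Less 6 edge sts → 509.20 for the repeat.
Nearest multiple of 4: 508.
Add back 6 edge sts → 514.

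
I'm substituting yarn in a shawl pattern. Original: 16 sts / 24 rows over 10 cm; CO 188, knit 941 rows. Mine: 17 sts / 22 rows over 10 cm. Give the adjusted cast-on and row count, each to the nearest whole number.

Cast on 200 stitches; work 863 rows.

Stitches: 188 × 17/16 = 199.75 → 200.
Rows: 941 × 22/24 = 862.58 → 863.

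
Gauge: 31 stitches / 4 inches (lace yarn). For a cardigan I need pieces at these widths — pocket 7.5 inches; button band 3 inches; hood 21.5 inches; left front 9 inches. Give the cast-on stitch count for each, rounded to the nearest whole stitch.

Rate = 31/4 = 7.75 sts per in.
pocket: 7.5 × 7.75 = 58.12 → 58.
button band: 3 × 7.75 = 23.25 → 23.
hood: 21.5 × 7.75 = 166.62 → 167.
left front: 9 × 7.75 = 69.75 → 70.

pocket 58; button band 23; hood 167; left front 70.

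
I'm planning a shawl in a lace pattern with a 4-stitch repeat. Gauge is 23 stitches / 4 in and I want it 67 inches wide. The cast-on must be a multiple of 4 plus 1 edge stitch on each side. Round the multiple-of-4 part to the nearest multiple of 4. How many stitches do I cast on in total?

23 / 4 = 5.75 sts per inch.
67 × 5.75 = 385.25 sts.
Less 2 edge sts → 383.25 for the repeat.
Nearest multiple of 4: 384.
Add back 2 edge sts → 386.

386 stitches.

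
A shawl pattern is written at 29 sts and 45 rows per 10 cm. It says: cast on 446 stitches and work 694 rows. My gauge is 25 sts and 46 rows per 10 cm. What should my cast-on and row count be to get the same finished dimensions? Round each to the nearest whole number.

Stitches: 446 × 25/29 = 384.48 → 384.
Rows: 694 × 46/45 = 709.42 → 709.

Cast on 384 stitches; work 709 rows.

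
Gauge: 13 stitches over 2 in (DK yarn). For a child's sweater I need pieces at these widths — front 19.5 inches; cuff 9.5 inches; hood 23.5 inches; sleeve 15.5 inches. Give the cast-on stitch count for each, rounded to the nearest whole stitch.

Rate = 13/2 = 6.5 sts per in.
front: 19.5 × 6.5 = 126.75 → 127.
cuff: 9.5 × 6.5 = 61.75 → 62.
hood: 23.5 × 6.5 = 152.75 → 153.
sleeve: 15.5 × 6.5 = 100.75 → 101.

front 127; cuff 62; hood 153; sleeve 101.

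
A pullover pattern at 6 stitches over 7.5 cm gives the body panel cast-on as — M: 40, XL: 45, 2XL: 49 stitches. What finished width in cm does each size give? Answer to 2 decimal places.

6/7.5 = 0.8 sts per cm.
M: 40 / 0.8 = 50.000 → 50.00 cm.
XL: 45 / 0.8 = 56.250 → 56.25 cm.
2XL: 49 / 0.8 = 61.250 → 61.25 cm.

M 50.00 cm; XL 56.25 cm; 2XL 61.25 cm.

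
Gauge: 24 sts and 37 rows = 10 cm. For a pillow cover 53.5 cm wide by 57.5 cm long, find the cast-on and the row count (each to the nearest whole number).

Cast on 128 stitches and work 213 rows.

Stitch gauge = 24/10 = 2.4 sts/cm; 53.5 × 2.4 = 128.40 → 128 sts.
Row gauge = 37/10 = 3.7 rows/cm; 57.5 × 3.7 = 212.75 → 213 rows.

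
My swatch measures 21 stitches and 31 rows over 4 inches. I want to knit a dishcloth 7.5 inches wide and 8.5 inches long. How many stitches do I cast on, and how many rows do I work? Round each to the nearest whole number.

Stitch gauge = 21/4 = 5.25 sts/in; 7.5 × 5.25 = 39.38 → 39 sts.
Row gauge = 31/4 = 7.75 rows/in; 8.5 × 7.75 = 65.88 → 66 rows.

Cast on 39 stitches and work 66 rows.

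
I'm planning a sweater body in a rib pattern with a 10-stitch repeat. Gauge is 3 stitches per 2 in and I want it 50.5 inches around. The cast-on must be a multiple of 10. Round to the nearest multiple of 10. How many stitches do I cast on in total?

CO 80 sts.

3 / 2 = 1.5 sts per inch.
50.5 × 1.5 = 75.75 sts.
Nearest multiple of 10: 80.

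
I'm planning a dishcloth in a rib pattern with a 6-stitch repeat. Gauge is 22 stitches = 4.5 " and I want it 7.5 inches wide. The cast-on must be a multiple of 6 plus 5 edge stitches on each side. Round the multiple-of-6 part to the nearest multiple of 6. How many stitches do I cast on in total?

34 stitches.

22 / 4.5 = 4.889 sts per inch.
7.5 × 4.889 = 36.67 sts.
Less 10 edge sts → 26.67 for the repeat.
Nearest multiple of 6: 24.
Add back 10 edge sts → 34.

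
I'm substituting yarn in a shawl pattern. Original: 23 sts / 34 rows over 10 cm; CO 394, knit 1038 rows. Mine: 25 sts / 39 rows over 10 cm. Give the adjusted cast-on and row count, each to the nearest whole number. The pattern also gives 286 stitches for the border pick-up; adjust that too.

Cast on 428 stitches; work 1191 rows; border pick-up 311 stitches.

Stitches: 394 × 25/23 = 428.26 → 428.
Rows: 1038 × 39/34 = 1190.65 → 1191.
border pick-up: 286 × 25/23 = 310.87 → 311.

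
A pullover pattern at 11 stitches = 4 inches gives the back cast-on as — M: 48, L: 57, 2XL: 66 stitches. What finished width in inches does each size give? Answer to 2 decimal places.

11/4 = 2.75 sts per in.
M: 48 / 2.75 = 17.455 → 17.45 in.
L: 57 / 2.75 = 20.727 → 20.73 in.
2XL: 66 / 2.75 = 24.000 → 24.00 in.

M 17.45 inches; L 20.73 inches; 2XL 24.00 inches.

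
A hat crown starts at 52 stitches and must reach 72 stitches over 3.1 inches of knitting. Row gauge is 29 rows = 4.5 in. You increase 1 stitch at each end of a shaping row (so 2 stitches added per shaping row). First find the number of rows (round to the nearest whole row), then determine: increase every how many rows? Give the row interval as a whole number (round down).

Rows = 3.1 × 6.444 = 20.0 → 20 rows.
Stitches to add: 20 → 10 shaping rows (at 2 st each).
20 / 10 = 2.00 → every 2 rows.

Increase every 2nd row.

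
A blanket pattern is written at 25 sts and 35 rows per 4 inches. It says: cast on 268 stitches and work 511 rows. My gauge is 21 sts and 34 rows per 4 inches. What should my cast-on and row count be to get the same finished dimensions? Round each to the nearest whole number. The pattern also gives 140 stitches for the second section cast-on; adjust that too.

Cast on 225 stitches; work 496 rows; second section cast-on 118 stitches.

Stitches: 268 × 21/25 = 225.12 → 225.
Rows: 511 × 34/35 = 496.40 → 496.
second section cast-on: 140 × 21/25 = 117.60 → 118.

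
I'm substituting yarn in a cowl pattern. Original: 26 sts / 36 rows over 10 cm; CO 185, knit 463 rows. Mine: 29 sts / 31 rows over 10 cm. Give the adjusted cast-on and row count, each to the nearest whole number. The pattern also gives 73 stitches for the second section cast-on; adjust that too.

Cast on 206 stitches; work 399 rows; second section cast-on 81 stitches.

Stitches: 185 × 29/26 = 206.35 → 206.
Rows: 463 × 31/36 = 398.69 → 399.
second section cast-on: 73 × 29/26 = 81.42 → 81.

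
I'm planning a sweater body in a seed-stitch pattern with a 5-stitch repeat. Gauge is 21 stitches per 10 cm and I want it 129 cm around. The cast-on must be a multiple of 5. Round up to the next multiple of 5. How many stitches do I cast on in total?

CO 275 sts.

21 / 10 = 2.1 sts per cm.
129 × 2.1 = 270.90 sts.
Next multiple of 5: 275.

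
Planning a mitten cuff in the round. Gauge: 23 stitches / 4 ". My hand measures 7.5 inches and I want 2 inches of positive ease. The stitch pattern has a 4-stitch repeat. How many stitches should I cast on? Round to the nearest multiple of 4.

Finished = 7.5 + 2 = 9.5 inches.
23 / 4 = 5.75 sts/in.
9.5 × 5.75 = 54.62 sts.
Nearest multiple of 4: 56.

Cast on 56 stitches.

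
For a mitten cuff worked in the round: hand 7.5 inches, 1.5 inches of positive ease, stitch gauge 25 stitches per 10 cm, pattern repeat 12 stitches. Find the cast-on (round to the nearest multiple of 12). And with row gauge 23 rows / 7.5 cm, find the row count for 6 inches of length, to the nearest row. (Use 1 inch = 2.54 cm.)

Finished = 7.5 + 1.5 = 9 inches.
9 inches × 2.54 = 22.86 cm.
25/10 = 2.5 sts per cm; 22.86 × 2.5 = 57.15 sts.
Nearest multiple of 12 → 60.
6 inches = 15.24 cm; × 3.067 = 46.74 → 47 rows.

Cast on 60 stitches; work 47 rows.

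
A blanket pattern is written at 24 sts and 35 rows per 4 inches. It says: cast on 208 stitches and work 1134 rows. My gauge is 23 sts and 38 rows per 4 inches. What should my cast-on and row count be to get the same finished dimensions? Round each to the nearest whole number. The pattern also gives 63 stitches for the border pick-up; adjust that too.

Cast on 199 stitches; work 1231 rows; border pick-up 60 stitches.

Stitches: 208 × 23/24 = 199.33 → 199.
Rows: 1134 × 38/35 = 1231.20 → 1231.
border pick-up: 63 × 23/24 = 60.38 → 60.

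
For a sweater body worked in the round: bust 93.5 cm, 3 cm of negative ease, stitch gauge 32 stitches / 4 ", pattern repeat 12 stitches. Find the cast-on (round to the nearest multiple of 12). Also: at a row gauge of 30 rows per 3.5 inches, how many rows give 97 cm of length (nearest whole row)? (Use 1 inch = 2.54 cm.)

Finished = 93.5 − 3 = 90.5 cm.
90.5 cm × 1/2.54 = 35.63 inches.
32/4 = 8 sts per in; 35.63 × 8 = 285.04 sts.
Nearest multiple of 12 → 288.
97 cm = 38.19 inches; × 8.571 = 327.33 → 327 rows.

Cast on 288 stitches; work 327 rows.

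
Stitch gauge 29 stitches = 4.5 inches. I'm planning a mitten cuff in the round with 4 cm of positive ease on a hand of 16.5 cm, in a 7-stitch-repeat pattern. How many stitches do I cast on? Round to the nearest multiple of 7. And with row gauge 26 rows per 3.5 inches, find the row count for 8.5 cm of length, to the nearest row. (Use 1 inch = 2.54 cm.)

Cast on 49 stitches; work 25 rows.

Finished = 16.5 + 4 = 20.5 cm.
20.5 cm × 1/2.54 = 8.07 inches.
29/4.5 = 6.444 sts per in; 8.07 × 6.444 = 52.01 sts.
Nearest multiple of 7 → 49.
8.5 cm = 3.35 inches; × 7.429 = 24.86 → 25 rows.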